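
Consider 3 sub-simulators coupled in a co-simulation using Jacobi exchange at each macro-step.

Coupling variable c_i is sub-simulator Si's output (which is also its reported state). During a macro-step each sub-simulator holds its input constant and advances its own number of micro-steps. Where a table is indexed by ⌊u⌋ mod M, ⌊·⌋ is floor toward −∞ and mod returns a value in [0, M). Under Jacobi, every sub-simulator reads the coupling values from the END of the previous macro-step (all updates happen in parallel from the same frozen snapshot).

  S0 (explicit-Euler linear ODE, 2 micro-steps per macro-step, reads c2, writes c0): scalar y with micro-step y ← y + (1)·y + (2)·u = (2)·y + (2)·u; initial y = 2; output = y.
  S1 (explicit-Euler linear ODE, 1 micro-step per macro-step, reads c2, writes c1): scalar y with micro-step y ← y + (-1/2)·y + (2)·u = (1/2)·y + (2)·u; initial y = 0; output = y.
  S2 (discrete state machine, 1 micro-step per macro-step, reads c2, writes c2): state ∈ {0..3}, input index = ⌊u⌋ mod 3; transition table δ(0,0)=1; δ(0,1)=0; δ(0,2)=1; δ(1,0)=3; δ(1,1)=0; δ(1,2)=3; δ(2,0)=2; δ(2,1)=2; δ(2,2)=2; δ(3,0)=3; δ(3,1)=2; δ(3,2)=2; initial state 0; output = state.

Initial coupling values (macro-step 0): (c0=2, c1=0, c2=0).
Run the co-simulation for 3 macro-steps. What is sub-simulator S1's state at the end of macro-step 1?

macro 1: S0 reads c2=0 → after 2×micro: 8; S1 reads c2=0 → after 1×micro: 0; S2 reads c2=0 → after 1×micro: 1 ⇒ (c0=8, c1=0, c2=1)
macro 2: S0 reads c2=1 → after 2×micro: 38; S1 reads c2=1 → after 1×micro: 2; S2 reads c2=1 → after 1×micro: 0 ⇒ (c0=38, c1=2, c2=0)
macro 3: S0 reads c2=0 → after 2×micro: 152; S1 reads c2=0 → after 1×micro: 1; S2 reads c2=0 → after 1×micro: 1 ⇒ (c0=152, c1=1, c2=1)

S1 state at macro-step 1 = 0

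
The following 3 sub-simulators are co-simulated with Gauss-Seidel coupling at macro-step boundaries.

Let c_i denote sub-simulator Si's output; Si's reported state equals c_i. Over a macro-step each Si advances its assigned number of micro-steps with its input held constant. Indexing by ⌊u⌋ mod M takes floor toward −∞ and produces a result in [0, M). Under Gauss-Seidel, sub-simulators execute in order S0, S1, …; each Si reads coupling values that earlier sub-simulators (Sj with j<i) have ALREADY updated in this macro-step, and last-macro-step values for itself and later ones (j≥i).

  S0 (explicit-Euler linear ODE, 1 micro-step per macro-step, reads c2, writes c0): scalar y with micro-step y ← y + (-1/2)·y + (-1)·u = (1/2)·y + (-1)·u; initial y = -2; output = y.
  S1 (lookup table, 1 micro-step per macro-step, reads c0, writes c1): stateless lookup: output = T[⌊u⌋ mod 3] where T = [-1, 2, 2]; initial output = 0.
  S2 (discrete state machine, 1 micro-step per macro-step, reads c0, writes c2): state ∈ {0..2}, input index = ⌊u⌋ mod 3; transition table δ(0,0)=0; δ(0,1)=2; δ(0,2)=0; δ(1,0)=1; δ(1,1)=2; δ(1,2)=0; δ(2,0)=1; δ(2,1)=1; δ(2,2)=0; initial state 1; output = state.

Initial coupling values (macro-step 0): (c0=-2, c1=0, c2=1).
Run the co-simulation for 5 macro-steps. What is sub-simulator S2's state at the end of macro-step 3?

S2 state at macro-step 3 = 1

macro 1: S0 reads c2=1 → after 1×micro: -2; S1 reads c0=-2 → after 1×micro: 2; S2 reads c0=-2 → after 1×micro: 2 ⇒ (c0=-2, c1=2, c2=2)
macro 2: S0 reads c2=2 → after 1×micro: -3; S1 reads c0=-3 → after 1×micro: -1; S2 reads c0=-3 → after 1×micro: 1 ⇒ (c0=-3, c1=-1, c2=1)
macro 3: S0 reads c2=1 → after 1×micro: -5/2; S1 reads c0=-5/2 → after 1×micro: -1; S2 reads c0=-5/2 → after 1×micro: 1 ⇒ (c0=-5/2, c1=-1, c2=1)
macro 4: S0 reads c2=1 → after 1×micro: -9/4; S1 reads c0=-9/4 → after 1×micro: -1; S2 reads c0=-9/4 → after 1×micro: 1 ⇒ (c0=-9/4, c1=-1, c2=1)
macro 5: S0 reads c2=1 → after 1×micro: -17/8; S1 reads c0=-17/8 → after 1×micro: -1; S2 reads c0=-17/8 → after 1×micro: 1 ⇒ (c0=-17/8, c1=-1, c2=1)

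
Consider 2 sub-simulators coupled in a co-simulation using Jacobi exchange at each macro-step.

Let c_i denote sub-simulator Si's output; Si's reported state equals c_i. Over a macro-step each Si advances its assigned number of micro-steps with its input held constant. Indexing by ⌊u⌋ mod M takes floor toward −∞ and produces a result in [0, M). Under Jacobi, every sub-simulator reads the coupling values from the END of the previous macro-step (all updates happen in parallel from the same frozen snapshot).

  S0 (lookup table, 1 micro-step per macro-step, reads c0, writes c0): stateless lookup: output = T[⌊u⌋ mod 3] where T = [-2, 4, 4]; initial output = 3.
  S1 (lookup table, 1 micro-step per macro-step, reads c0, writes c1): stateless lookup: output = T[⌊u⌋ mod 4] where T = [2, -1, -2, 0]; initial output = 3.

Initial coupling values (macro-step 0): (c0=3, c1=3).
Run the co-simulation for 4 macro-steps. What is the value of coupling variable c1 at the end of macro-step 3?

macro 1: S0 reads c0=3 → after 1×micro: -2; S1 reads c0=3 → after 1×micro: 0 ⇒ (c0=-2, c1=0)
macro 2: S0 reads c0=-2 → after 1×micro: 4; S1 reads c0=-2 → after 1×micro: -2 ⇒ (c0=4, c1=-2)
macro 3: S0 reads c0=4 → after 1×micro: 4; S1 reads c0=4 → after 1×micro: 2 ⇒ (c0=4, c1=2)
macro 4: S0 reads c0=4 → after 1×micro: 4; S1 reads c0=4 → after 1×micro: 2 ⇒ (c0=4, c1=2)

c1 at macro-step 3 = 2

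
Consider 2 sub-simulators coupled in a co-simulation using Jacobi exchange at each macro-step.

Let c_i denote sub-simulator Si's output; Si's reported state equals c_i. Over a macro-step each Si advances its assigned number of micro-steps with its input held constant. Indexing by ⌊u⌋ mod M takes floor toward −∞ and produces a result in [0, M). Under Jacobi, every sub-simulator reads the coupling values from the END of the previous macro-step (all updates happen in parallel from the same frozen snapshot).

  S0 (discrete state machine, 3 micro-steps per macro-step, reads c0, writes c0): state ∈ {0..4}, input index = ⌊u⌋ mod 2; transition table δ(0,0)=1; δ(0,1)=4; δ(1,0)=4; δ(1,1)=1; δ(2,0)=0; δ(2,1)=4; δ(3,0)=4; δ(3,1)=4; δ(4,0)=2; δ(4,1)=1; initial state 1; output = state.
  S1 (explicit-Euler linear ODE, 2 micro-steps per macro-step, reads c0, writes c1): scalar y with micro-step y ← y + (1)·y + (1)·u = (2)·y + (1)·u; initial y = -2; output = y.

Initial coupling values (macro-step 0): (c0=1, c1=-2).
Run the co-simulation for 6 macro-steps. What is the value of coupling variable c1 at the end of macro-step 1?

c1 at macro-step 1 = -5

macro 1: S0 reads c0=1 → after 3×micro: 1; S1 reads c0=1 → after 2×micro: -5 ⇒ (c0=1, c1=-5)
macro 2: S0 reads c0=1 → after 3×micro: 1; S1 reads c0=1 → after 2×micro: -17 ⇒ (c0=1, c1=-17)
macro 3: S0 reads c0=1 → after 3×micro: 1; S1 reads c0=1 → after 2×micro: -65 ⇒ (c0=1, c1=-65)
macro 4: S0 reads c0=1 → after 3×micro: 1; S1 reads c0=1 → after 2×micro: -257 ⇒ (c0=1, c1=-257)
macro 5: S0 reads c0=1 → after 3×micro: 1; S1 reads c0=1 → after 2×micro: -1025 ⇒ (c0=1, c1=-1025)
macro 6: S0 reads c0=1 → after 3×micro: 1; S1 reads c0=1 → after 2×micro: -4097 ⇒ (c0=1, c1=-4097)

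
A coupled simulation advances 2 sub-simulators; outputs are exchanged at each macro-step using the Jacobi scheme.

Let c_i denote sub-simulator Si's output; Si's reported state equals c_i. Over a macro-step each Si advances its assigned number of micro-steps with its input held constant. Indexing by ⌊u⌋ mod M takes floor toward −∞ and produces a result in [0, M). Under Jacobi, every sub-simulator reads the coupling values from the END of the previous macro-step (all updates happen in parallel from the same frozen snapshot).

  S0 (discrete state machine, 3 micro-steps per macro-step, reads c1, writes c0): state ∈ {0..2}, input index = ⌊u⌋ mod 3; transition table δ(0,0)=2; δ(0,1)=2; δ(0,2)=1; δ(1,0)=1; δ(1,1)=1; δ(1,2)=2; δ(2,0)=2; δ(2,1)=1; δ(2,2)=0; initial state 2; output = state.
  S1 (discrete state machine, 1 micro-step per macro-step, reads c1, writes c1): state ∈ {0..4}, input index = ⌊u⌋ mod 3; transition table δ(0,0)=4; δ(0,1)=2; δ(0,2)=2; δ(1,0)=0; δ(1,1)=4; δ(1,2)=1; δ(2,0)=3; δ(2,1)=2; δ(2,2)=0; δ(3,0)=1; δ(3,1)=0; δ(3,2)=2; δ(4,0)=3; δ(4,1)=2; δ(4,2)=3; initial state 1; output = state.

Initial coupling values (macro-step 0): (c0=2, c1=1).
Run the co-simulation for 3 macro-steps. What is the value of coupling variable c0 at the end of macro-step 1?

c0 at macro-step 1 = 1

macro 1: S0 reads c1=1 → after 3×micro: 1; S1 reads c1=1 → after 1×micro: 4 ⇒ (c0=1, c1=4)
macro 2: S0 reads c1=4 → after 3×micro: 1; S1 reads c1=4 → after 1×micro: 2 ⇒ (c0=1, c1=2)
macro 3: S0 reads c1=2 → after 3×micro: 1; S1 reads c1=2 → after 1×micro: 0 ⇒ (c0=1, c1=0)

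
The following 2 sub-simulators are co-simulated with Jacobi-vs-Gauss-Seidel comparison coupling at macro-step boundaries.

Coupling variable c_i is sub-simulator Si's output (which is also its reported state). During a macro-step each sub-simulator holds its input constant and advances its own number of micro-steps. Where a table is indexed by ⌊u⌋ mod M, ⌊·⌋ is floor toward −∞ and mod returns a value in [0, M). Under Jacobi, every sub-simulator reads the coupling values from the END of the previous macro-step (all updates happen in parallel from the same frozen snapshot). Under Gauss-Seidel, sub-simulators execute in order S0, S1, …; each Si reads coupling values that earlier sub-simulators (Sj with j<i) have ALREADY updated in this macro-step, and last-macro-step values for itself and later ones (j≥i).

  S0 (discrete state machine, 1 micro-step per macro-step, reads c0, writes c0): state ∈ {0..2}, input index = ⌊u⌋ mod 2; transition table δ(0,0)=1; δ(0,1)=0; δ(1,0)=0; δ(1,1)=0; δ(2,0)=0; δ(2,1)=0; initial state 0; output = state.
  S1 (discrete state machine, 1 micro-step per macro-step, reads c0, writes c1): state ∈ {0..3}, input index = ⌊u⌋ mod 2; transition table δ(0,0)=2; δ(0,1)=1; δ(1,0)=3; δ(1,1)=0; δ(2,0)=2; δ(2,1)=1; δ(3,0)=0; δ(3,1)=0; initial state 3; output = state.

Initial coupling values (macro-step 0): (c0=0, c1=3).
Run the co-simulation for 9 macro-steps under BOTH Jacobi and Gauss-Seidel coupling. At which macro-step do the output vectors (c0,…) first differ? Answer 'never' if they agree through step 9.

first divergence at macro-step: 2

[Jacobi] macro 1: S0 reads c0=0 → after 1×micro: 1; S1 reads c0=0 → after 1×micro: 0 ⇒ (c0=1, c1=0)
[Jacobi] macro 2: S0 reads c0=1 → after 1×micro: 0; S1 reads c0=1 → after 1×micro: 1 ⇒ (c0=0, c1=1)
[Jacobi] macro 3: S0 reads c0=0 → after 1×micro: 1; S1 reads c0=0 → after 1×micro: 3 ⇒ (c0=1, c1=3)
[Jacobi] macro 4: S0 reads c0=1 → after 1×micro: 0; S1 reads c0=1 → after 1×micro: 0 ⇒ (c0=0, c1=0)
[Jacobi] macro 5: S0 reads c0=0 → after 1×micro: 1; S1 reads c0=0 → after 1×micro: 2 ⇒ (c0=1, c1=2)
[Jacobi] macro 6: S0 reads c0=1 → after 1×micro: 0; S1 reads c0=1 → after 1×micro: 1 ⇒ (c0=0, c1=1)
[Jacobi] macro 7: S0 reads c0=0 → after 1×micro: 1; S1 reads c0=0 → after 1×micro: 3 ⇒ (c0=1, c1=3)
[Jacobi] macro 8: S0 reads c0=1 → after 1×micro: 0; S1 reads c0=1 → after 1×micro: 0 ⇒ (c0=0, c1=0)
[Jacobi] macro 9: S0 reads c0=0 → after 1×micro: 1; S1 reads c0=0 → after 1×micro: 2 ⇒ (c0=1, c1=2)
[Gauss-Seidel] macro 1: S0 reads c0=0 → after 1×micro: 1; S1 reads c0=1 → after 1×micro: 0 ⇒ (c0=1, c1=0)
[Gauss-Seidel] macro 2: S0 reads c0=1 → after 1×micro: 0; S1 reads c0=0 → after 1×micro: 2 ⇒ (c0=0, c1=2)
[Gauss-Seidel] macro 3: S0 reads c0=0 → after 1×micro: 1; S1 reads c0=1 → after 1×micro: 1 ⇒ (c0=1, c1=1)
[Gauss-Seidel] macro 4: S0 reads c0=1 → after 1×micro: 0; S1 reads c0=0 → after 1×micro: 3 ⇒ (c0=0, c1=3)
[Gauss-Seidel] macro 5: S0 reads c0=0 → after 1×micro: 1; S1 reads c0=1 → after 1×micro: 0 ⇒ (c0=1, c1=0)
[Gauss-Seidel] macro 6: S0 reads c0=1 → after 1×micro: 0; S1 reads c0=0 → after 1×micro: 2 ⇒ (c0=0, c1=2)
[Gauss-Seidel] macro 7: S0 reads c0=0 → after 1×micro: 1; S1 reads c0=1 → after 1×micro: 1 ⇒ (c0=1, c1=1)
[Gauss-Seidel] macro 8: S0 reads c0=1 → after 1×micro: 0; S1 reads c0=0 → after 1×micro: 3 ⇒ (c0=0, c1=3)
[Gauss-Seidel] macro 9: S0 reads c0=0 → after 1×micro: 1; S1 reads c0=1 → after 1×micro: 0 ⇒ (c0=1, c1=0)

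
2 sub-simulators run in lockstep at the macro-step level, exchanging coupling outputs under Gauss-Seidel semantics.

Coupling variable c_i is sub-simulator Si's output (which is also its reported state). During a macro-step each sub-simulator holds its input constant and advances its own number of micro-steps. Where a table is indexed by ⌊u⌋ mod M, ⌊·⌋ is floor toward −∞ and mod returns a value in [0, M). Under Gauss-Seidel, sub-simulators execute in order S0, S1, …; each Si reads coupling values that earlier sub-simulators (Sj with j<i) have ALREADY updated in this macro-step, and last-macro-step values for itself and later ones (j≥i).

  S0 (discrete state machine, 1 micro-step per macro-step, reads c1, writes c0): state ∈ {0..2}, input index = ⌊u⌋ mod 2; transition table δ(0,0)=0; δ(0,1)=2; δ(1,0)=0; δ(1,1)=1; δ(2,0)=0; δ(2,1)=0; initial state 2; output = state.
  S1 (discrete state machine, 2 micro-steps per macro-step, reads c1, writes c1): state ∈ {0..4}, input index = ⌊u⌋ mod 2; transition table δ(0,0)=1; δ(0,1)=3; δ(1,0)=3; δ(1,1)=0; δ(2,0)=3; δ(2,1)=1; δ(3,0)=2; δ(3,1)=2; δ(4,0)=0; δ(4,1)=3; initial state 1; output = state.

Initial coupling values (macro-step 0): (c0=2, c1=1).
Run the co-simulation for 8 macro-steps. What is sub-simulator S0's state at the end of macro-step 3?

S0 state at macro-step 3 = 0

macro 1: S0 reads c1=1 → after 1×micro: 0; S1 reads c1=1 → after 2×micro: 3 ⇒ (c0=0, c1=3)
macro 2: S0 reads c1=3 → after 1×micro: 2; S1 reads c1=3 → after 2×micro: 1 ⇒ (c0=2, c1=1)
macro 3: S0 reads c1=1 → after 1×micro: 0; S1 reads c1=1 → after 2×micro: 3 ⇒ (c0=0, c1=3)
macro 4: S0 reads c1=3 → after 1×micro: 2; S1 reads c1=3 → after 2×micro: 1 ⇒ (c0=2, c1=1)
macro 5: S0 reads c1=1 → after 1×micro: 0; S1 reads c1=1 → after 2×micro: 3 ⇒ (c0=0, c1=3)
macro 6: S0 reads c1=3 → after 1×micro: 2; S1 reads c1=3 → after 2×micro: 1 ⇒ (c0=2, c1=1)
macro 7: S0 reads c1=1 → after 1×micro: 0; S1 reads c1=1 → after 2×micro: 3 ⇒ (c0=0, c1=3)
macro 8: S0 reads c1=3 → after 1×micro: 2; S1 reads c1=3 → after 2×micro: 1 ⇒ (c0=2, c1=1)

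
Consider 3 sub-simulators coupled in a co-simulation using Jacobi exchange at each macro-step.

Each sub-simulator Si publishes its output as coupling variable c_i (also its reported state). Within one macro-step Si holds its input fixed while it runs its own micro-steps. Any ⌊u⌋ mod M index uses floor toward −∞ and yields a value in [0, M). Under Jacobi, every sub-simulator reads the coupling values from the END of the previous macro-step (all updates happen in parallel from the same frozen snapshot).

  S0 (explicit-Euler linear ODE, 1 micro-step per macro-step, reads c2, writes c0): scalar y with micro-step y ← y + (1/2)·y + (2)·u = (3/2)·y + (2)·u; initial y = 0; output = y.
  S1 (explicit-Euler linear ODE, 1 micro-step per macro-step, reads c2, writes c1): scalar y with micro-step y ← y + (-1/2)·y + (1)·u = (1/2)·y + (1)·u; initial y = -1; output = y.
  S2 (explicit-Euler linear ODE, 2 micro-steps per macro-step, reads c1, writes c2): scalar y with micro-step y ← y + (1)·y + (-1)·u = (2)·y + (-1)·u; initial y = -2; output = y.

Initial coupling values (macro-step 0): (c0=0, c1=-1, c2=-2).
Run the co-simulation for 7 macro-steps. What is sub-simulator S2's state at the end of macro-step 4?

macro 1: S0 reads c2=-2 → after 1×micro: -4; S1 reads c2=-2 → after 1×micro: -5/2; S2 reads c1=-1 → after 2×micro: -5 ⇒ (c0=-4, c1=-5/2, c2=-5)
macro 2: S0 reads c2=-5 → after 1×micro: -16; S1 reads c2=-5 → after 1×micro: -25/4; S2 reads c1=-5/2 → after 2×micro: -25/2 ⇒ (c0=-16, c1=-25/4, c2=-25/2)
macro 3: S0 reads c2=-25/2 → after 1×micro: -49; S1 reads c2=-25/2 → after 1×micro: -125/8; S2 reads c1=-25/4 → after 2×micro: -125/4 ⇒ (c0=-49, c1=-125/8, c2=-125/4)
macro 4: S0 reads c2=-125/4 → after 1×micro: -136; S1 reads c2=-125/4 → after 1×micro: -625/16; S2 reads c1=-125/8 → after 2×micro: -625/8 ⇒ (c0=-136, c1=-625/16, c2=-625/8)
macro 5: S0 reads c2=-625/8 → after 1×micro: -1441/4; S1 reads c2=-625/8 → after 1×micro: -3125/32; S2 reads c1=-625/16 → after 2×micro: -3125/16 ⇒ (c0=-1441/4, c1=-3125/32, c2=-3125/16)
macro 6: S0 reads c2=-3125/16 → after 1×micro: -931; S1 reads c2=-3125/16 → after 1×micro: -15625/64; S2 reads c1=-3125/32 → after 2×micro: -15625/32 ⇒ (c0=-931, c1=-15625/64, c2=-15625/32)
macro 7: S0 reads c2=-15625/32 → after 1×micro: -37969/16; S1 reads c2=-15625/32 → after 1×micro: -78125/128; S2 reads c1=-15625/64 → after 2×micro: -78125/64 ⇒ (c0=-37969/16, c1=-78125/128, c2=-78125/64)

S2 state at macro-step 4 = -625/8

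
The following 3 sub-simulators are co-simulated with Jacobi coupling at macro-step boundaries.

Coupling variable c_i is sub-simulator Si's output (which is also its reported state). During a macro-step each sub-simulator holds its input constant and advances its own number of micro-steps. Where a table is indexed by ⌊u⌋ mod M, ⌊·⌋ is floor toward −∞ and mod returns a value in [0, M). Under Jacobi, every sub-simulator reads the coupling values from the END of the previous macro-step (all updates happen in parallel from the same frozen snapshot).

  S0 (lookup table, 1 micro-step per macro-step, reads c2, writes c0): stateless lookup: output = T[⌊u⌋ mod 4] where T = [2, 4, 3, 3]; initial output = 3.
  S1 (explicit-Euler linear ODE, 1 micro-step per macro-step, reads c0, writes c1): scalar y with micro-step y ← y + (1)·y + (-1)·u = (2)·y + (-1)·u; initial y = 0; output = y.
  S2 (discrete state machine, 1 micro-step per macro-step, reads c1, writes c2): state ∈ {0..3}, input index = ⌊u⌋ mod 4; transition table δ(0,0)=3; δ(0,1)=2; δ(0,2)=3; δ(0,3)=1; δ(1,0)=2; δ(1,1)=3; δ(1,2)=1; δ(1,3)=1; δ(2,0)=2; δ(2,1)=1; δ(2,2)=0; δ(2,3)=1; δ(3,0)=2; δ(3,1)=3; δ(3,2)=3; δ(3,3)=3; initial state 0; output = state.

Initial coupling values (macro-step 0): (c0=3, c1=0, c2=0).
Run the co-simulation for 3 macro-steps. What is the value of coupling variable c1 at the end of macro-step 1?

macro 1: S0 reads c2=0 → after 1×micro: 2; S1 reads c0=3 → after 1×micro: -3; S2 reads c1=0 → after 1×micro: 3 ⇒ (c0=2, c1=-3, c2=3)
macro 2: S0 reads c2=3 → after 1×micro: 3; S1 reads c0=2 → after 1×micro: -8; S2 reads c1=-3 → after 1×micro: 3 ⇒ (c0=3, c1=-8, c2=3)
macro 3: S0 reads c2=3 → after 1×micro: 3; S1 reads c0=3 → after 1×micro: -19; S2 reads c1=-8 → after 1×micro: 2 ⇒ (c0=3, c1=-19, c2=2)

c1 at macro-step 1 = -3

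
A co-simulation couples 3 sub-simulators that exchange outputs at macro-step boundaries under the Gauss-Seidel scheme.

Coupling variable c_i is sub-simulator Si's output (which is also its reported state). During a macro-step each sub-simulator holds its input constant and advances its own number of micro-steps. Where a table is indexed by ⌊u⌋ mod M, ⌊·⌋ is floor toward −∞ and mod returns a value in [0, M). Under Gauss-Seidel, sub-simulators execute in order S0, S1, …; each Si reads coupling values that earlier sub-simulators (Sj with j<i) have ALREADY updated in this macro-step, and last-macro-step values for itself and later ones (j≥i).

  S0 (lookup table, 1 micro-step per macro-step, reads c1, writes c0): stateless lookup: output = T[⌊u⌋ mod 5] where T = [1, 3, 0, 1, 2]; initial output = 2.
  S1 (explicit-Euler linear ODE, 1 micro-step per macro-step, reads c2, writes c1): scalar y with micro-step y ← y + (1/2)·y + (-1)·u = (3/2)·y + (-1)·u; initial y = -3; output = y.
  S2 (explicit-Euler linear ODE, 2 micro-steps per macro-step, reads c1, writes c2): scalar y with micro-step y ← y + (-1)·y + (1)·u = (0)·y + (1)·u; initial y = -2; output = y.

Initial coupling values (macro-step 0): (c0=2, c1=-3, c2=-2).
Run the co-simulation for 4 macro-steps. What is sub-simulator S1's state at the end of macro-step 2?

S1 state at macro-step 2 = -5/4

macro 1: S0 reads c1=-3 → after 1×micro: 0; S1 reads c2=-2 → after 1×micro: -5/2; S2 reads c1=-5/2 → after 2×micro: -5/2 ⇒ (c0=0, c1=-5/2, c2=-5/2)
macro 2: S0 reads c1=-5/2 → after 1×micro: 0; S1 reads c2=-5/2 → after 1×micro: -5/4; S2 reads c1=-5/4 → after 2×micro: -5/4 ⇒ (c0=0, c1=-5/4, c2=-5/4)
macro 3: S0 reads c1=-5/4 → after 1×micro: 1; S1 reads c2=-5/4 → after 1×micro: -5/8; S2 reads c1=-5/8 → after 2×micro: -5/8 ⇒ (c0=1, c1=-5/8, c2=-5/8)
macro 4: S0 reads c1=-5/8 → after 1×micro: 2; S1 reads c2=-5/8 → after 1×micro: -5/16; S2 reads c1=-5/16 → after 2×micro: -5/16 ⇒ (c0=2, c1=-5/16, c2=-5/16)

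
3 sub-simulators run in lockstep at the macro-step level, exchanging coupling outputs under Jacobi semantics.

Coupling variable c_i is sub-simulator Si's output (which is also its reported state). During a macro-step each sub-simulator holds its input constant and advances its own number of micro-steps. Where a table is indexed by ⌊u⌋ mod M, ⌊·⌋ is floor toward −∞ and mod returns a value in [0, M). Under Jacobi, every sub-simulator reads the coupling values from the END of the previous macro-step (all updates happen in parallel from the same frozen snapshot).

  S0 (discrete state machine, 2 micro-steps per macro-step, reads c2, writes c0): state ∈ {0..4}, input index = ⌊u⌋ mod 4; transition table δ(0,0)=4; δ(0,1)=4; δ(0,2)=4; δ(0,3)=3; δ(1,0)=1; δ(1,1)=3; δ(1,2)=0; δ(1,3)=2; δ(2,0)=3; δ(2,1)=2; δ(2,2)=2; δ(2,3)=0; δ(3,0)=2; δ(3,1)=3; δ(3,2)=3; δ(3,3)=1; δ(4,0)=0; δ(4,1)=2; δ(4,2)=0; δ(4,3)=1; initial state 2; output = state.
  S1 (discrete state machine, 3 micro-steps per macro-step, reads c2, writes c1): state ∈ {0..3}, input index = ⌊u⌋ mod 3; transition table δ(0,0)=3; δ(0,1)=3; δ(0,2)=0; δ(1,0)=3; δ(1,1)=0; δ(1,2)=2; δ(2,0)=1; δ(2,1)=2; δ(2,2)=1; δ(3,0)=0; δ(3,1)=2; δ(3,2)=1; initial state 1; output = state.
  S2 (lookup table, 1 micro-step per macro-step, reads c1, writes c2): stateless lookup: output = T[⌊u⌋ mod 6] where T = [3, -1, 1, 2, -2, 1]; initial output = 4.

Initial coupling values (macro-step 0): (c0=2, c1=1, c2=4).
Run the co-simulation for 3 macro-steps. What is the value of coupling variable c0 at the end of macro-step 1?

c0 at macro-step 1 = 2

macro 1: S0 reads c2=4 → after 2×micro: 2; S1 reads c2=4 → after 3×micro: 2; S2 reads c1=1 → after 1×micro: -1 ⇒ (c0=2, c1=2, c2=-1)
macro 2: S0 reads c2=-1 → after 2×micro: 3; S1 reads c2=-1 → after 3×micro: 1; S2 reads c1=2 → after 1×micro: 1 ⇒ (c0=3, c1=1, c2=1)
macro 3: S0 reads c2=1 → after 2×micro: 3; S1 reads c2=1 → after 3×micro: 2; S2 reads c1=1 → after 1×micro: -1 ⇒ (c0=3, c1=2, c2=-1)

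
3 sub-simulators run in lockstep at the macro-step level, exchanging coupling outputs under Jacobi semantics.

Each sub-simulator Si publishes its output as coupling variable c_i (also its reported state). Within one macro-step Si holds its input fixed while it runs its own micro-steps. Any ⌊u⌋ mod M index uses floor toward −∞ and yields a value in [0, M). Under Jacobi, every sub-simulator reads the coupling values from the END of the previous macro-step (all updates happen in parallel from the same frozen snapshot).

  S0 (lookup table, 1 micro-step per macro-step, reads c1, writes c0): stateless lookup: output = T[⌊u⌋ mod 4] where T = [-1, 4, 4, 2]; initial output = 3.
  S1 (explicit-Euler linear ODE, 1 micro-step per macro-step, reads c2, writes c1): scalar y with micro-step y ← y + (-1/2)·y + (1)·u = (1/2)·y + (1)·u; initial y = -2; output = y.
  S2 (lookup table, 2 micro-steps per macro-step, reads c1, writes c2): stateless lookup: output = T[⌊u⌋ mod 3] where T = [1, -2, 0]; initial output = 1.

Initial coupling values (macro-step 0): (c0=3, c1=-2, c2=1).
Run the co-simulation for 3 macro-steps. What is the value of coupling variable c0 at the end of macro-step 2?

c0 at macro-step 2 = -1

macro 1: S0 reads c1=-2 → after 1×micro: 4; S1 reads c2=1 → after 1×micro: 0; S2 reads c1=-2 → after 2×micro: -2 ⇒ (c0=4, c1=0, c2=-2)
macro 2: S0 reads c1=0 → after 1×micro: -1; S1 reads c2=-2 → after 1×micro: -2; S2 reads c1=0 → after 2×micro: 1 ⇒ (c0=-1, c1=-2, c2=1)
macro 3: S0 reads c1=-2 → after 1×micro: 4; S1 reads c2=1 → after 1×micro: 0; S2 reads c1=-2 → after 2×micro: -2 ⇒ (c0=4, c1=0, c2=-2)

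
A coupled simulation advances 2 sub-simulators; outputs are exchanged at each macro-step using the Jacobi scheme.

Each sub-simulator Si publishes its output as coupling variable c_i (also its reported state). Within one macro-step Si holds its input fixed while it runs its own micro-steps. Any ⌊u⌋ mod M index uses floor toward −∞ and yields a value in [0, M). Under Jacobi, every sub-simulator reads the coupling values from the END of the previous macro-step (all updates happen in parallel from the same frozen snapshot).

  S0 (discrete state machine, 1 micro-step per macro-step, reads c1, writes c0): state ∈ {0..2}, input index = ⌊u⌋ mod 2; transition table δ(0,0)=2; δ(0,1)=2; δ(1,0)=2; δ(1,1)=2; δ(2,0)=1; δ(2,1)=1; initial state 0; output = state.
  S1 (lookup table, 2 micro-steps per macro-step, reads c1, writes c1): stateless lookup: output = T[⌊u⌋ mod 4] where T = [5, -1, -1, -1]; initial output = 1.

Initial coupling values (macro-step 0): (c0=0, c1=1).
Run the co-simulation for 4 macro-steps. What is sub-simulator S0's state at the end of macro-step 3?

S0 state at macro-step 3 = 2

macro 1: S0 reads c1=1 → after 1×micro: 2; S1 reads c1=1 → after 2×micro: -1 ⇒ (c0=2, c1=-1)
macro 2: S0 reads c1=-1 → after 1×micro: 1; S1 reads c1=-1 → after 2×micro: -1 ⇒ (c0=1, c1=-1)
macro 3: S0 reads c1=-1 → after 1×micro: 2; S1 reads c1=-1 → after 2×micro: -1 ⇒ (c0=2, c1=-1)
macro 4: S0 reads c1=-1 → after 1×micro: 1; S1 reads c1=-1 → after 2×micro: -1 ⇒ (c0=1, c1=-1)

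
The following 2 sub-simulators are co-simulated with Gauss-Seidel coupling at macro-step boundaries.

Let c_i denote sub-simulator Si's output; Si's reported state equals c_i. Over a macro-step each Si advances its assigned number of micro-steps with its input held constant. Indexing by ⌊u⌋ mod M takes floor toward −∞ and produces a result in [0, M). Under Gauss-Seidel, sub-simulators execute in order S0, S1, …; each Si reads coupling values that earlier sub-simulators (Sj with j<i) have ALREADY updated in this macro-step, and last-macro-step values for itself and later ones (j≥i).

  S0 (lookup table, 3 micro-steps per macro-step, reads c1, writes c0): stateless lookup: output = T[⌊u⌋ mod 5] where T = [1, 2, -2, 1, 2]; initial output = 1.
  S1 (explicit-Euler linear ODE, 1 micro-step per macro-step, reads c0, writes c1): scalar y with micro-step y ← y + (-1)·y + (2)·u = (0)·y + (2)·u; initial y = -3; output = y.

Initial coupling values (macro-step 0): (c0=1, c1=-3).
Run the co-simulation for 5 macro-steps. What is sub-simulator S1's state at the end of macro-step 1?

macro 1: S0 reads c1=-3 → after 3×micro: -2; S1 reads c0=-2 → after 1×micro: -4 ⇒ (c0=-2, c1=-4)
macro 2: S0 reads c1=-4 → after 3×micro: 2; S1 reads c0=2 → after 1×micro: 4 ⇒ (c0=2, c1=4)
macro 3: S0 reads c1=4 → after 3×micro: 2; S1 reads c0=2 → after 1×micro: 4 ⇒ (c0=2, c1=4)
macro 4: S0 reads c1=4 → after 3×micro: 2; S1 reads c0=2 → after 1×micro: 4 ⇒ (c0=2, c1=4)
macro 5: S0 reads c1=4 → after 3×micro: 2; S1 reads c0=2 → after 1×micro: 4 ⇒ (c0=2, c1=4)

S1 state at macro-step 1 = -4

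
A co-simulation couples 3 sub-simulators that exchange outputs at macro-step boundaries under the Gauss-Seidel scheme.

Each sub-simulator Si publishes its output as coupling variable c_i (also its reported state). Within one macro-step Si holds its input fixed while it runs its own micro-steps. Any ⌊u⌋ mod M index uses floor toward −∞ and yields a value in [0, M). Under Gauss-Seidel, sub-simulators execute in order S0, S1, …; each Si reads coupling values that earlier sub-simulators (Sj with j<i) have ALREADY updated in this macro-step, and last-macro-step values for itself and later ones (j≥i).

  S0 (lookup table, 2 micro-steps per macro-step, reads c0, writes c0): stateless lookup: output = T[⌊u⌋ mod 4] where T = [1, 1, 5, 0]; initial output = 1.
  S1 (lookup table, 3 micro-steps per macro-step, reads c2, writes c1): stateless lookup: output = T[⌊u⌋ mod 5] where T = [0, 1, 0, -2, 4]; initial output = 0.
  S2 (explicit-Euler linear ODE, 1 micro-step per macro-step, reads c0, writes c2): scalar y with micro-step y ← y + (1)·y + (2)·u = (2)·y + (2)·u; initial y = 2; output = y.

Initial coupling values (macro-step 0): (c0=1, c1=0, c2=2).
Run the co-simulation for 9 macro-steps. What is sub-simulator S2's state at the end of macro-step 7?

S2 state at macro-step 7 = 510

macro 1: S0 reads c0=1 → after 2×micro: 1; S1 reads c2=2 → after 3×micro: 0; S2 reads c0=1 → after 1×micro: 6 ⇒ (c0=1, c1=0, c2=6)
macro 2: S0 reads c0=1 → after 2×micro: 1; S1 reads c2=6 → after 3×micro: 1; S2 reads c0=1 → after 1×micro: 14 ⇒ (c0=1, c1=1, c2=14)
macro 3: S0 reads c0=1 → after 2×micro: 1; S1 reads c2=14 → after 3×micro: 4; S2 reads c0=1 → after 1×micro: 30 ⇒ (c0=1, c1=4, c2=30)
macro 4: S0 reads c0=1 → after 2×micro: 1; S1 reads c2=30 → after 3×micro: 0; S2 reads c0=1 → after 1×micro: 62 ⇒ (c0=1, c1=0, c2=62)
macro 5: S0 reads c0=1 → after 2×micro: 1; S1 reads c2=62 → after 3×micro: 0; S2 reads c0=1 → after 1×micro: 126 ⇒ (c0=1, c1=0, c2=126)
macro 6: S0 reads c0=1 → after 2×micro: 1; S1 reads c2=126 → after 3×micro: 1; S2 reads c0=1 → after 1×micro: 254 ⇒ (c0=1, c1=1, c2=254)
macro 7: S0 reads c0=1 → after 2×micro: 1; S1 reads c2=254 → after 3×micro: 4; S2 reads c0=1 → after 1×micro: 510 ⇒ (c0=1, c1=4, c2=510)
macro 8: S0 reads c0=1 → after 2×micro: 1; S1 reads c2=510 → after 3×micro: 0; S2 reads c0=1 → after 1×micro: 1022 ⇒ (c0=1, c1=0, c2=1022)
macro 9: S0 reads c0=1 → after 2×micro: 1; S1 reads c2=1022 → after 3×micro: 0; S2 reads c0=1 → after 1×micro: 2046 ⇒ (c0=1, c1=0, c2=2046)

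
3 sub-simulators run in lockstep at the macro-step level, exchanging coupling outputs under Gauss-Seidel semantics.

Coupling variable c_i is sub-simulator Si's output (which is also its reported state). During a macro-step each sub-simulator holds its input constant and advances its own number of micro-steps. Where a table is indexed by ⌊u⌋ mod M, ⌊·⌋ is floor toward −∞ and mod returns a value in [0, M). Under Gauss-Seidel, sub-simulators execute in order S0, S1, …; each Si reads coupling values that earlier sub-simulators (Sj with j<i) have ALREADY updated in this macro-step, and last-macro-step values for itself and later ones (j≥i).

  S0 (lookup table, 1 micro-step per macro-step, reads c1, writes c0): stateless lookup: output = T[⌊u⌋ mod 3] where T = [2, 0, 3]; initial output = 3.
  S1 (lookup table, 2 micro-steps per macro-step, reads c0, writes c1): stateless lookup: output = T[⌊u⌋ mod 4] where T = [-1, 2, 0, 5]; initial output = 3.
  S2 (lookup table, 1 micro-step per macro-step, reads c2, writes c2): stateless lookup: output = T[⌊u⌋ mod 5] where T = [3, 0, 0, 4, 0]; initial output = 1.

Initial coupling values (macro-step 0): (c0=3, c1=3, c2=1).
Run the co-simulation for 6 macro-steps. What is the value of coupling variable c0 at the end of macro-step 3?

c0 at macro-step 3 = 2

macro 1: S0 reads c1=3 → after 1×micro: 2; S1 reads c0=2 → after 2×micro: 0; S2 reads c2=1 → after 1×micro: 0 ⇒ (c0=2, c1=0, c2=0)
macro 2: S0 reads c1=0 → after 1×micro: 2; S1 reads c0=2 → after 2×micro: 0; S2 reads c2=0 → after 1×micro: 3 ⇒ (c0=2, c1=0, c2=3)
macro 3: S0 reads c1=0 → after 1×micro: 2; S1 reads c0=2 → after 2×micro: 0; S2 reads c2=3 → after 1×micro: 4 ⇒ (c0=2, c1=0, c2=4)
macro 4: S0 reads c1=0 → after 1×micro: 2; S1 reads c0=2 → after 2×micro: 0; S2 reads c2=4 → after 1×micro: 0 ⇒ (c0=2, c1=0, c2=0)
macro 5: S0 reads c1=0 → after 1×micro: 2; S1 reads c0=2 → after 2×micro: 0; S2 reads c2=0 → after 1×micro: 3 ⇒ (c0=2, c1=0, c2=3)
macro 6: S0 reads c1=0 → after 1×micro: 2; S1 reads c0=2 → after 2×micro: 0; S2 reads c2=3 → after 1×micro: 4 ⇒ (c0=2, c1=0, c2=4)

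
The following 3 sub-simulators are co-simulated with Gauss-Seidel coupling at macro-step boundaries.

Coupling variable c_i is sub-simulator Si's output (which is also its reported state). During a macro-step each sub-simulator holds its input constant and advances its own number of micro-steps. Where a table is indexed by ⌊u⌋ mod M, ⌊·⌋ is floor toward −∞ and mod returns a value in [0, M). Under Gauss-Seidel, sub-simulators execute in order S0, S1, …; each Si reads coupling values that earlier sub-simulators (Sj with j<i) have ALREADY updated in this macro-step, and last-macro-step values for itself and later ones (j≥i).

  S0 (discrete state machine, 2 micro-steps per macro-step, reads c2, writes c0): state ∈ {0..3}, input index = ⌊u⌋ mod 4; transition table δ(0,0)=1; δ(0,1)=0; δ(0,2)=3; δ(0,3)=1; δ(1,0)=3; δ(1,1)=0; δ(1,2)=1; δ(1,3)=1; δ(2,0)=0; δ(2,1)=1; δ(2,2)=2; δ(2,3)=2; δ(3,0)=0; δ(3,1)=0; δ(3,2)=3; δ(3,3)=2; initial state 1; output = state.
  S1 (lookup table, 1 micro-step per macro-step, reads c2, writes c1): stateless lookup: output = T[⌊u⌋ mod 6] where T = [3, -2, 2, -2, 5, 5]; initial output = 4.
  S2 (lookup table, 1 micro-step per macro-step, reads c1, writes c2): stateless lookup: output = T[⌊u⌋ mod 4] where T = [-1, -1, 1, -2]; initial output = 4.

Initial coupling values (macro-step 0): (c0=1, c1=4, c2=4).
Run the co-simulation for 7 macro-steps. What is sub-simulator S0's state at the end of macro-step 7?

macro 1: S0 reads c2=4 → after 2×micro: 0; S1 reads c2=4 → after 1×micro: 5; S2 reads c1=5 → after 1×micro: -1 ⇒ (c0=0, c1=5, c2=-1)
macro 2: S0 reads c2=-1 → after 2×micro: 1; S1 reads c2=-1 → after 1×micro: 5; S2 reads c1=5 → after 1×micro: -1 ⇒ (c0=1, c1=5, c2=-1)
macro 3: S0 reads c2=-1 → after 2×micro: 1; S1 reads c2=-1 → after 1×micro: 5; S2 reads c1=5 → after 1×micro: -1 ⇒ (c0=1, c1=5, c2=-1)
macro 4: S0 reads c2=-1 → after 2×micro: 1; S1 reads c2=-1 → after 1×micro: 5; S2 reads c1=5 → after 1×micro: -1 ⇒ (c0=1, c1=5, c2=-1)
macro 5: S0 reads c2=-1 → after 2×micro: 1; S1 reads c2=-1 → after 1×micro: 5; S2 reads c1=5 → after 1×micro: -1 ⇒ (c0=1, c1=5, c2=-1)
macro 6: S0 reads c2=-1 → after 2×micro: 1; S1 reads c2=-1 → after 1×micro: 5; S2 reads c1=5 → after 1×micro: -1 ⇒ (c0=1, c1=5, c2=-1)
macro 7: S0 reads c2=-1 → after 2×micro: 1; S1 reads c2=-1 → after 1×micro: 5; S2 reads c1=5 → after 1×micro: -1 ⇒ (c0=1, c1=5, c2=-1)

S0 state at macro-step 7 = 1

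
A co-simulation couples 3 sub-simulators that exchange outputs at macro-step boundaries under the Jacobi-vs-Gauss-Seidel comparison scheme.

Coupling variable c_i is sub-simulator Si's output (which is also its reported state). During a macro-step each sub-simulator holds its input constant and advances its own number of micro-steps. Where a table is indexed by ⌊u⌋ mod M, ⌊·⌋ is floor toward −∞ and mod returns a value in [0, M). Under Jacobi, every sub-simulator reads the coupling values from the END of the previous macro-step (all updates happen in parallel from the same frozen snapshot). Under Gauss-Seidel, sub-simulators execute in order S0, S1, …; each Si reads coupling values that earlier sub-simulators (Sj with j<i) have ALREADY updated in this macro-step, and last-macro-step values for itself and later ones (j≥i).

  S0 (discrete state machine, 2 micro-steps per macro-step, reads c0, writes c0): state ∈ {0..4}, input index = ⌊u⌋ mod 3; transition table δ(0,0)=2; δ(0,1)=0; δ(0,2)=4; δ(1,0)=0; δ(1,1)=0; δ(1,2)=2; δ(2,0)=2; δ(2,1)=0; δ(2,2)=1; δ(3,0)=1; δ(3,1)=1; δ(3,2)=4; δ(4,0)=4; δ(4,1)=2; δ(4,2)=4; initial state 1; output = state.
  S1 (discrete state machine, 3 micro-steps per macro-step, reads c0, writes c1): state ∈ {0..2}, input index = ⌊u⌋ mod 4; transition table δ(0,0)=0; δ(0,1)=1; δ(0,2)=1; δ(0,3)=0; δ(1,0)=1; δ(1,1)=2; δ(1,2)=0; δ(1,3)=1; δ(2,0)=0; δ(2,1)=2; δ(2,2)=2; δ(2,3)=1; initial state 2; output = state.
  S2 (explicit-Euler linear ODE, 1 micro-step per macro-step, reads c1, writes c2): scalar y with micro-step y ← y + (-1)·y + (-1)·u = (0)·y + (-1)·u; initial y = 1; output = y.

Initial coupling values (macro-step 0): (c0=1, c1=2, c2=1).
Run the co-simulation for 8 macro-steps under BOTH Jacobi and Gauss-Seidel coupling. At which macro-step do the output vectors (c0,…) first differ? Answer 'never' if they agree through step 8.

first divergence at macro-step: 1

[Jacobi] macro 1: S0 reads c0=1 → after 2×micro: 0; S1 reads c0=1 → after 3×micro: 2; S2 reads c1=2 → after 1×micro: -2 ⇒ (c0=0, c1=2, c2=-2)
[Jacobi] macro 2: S0 reads c0=0 → after 2×micro: 2; S1 reads c0=0 → after 3×micro: 0; S2 reads c1=2 → after 1×micro: -2 ⇒ (c0=2, c1=0, c2=-2)
[Jacobi] macro 3: S0 reads c0=2 → after 2×micro: 2; S1 reads c0=2 → after 3×micro: 1; S2 reads c1=0 → after 1×micro: 0 ⇒ (c0=2, c1=1, c2=0)
[Jacobi] macro 4: S0 reads c0=2 → after 2×micro: 2; S1 reads c0=2 → after 3×micro: 0; S2 reads c1=1 → after 1×micro: -1 ⇒ (c0=2, c1=0, c2=-1)
[Jacobi] macro 5: S0 reads c0=2 → after 2×micro: 2; S1 reads c0=2 → after 3×micro: 1; S2 reads c1=0 → after 1×micro: 0 ⇒ (c0=2, c1=1, c2=0)
[Jacobi] macro 6: S0 reads c0=2 → after 2×micro: 2; S1 reads c0=2 → after 3×micro: 0; S2 reads c1=1 → after 1×micro: -1 ⇒ (c0=2, c1=0, c2=-1)
[Jacobi] macro 7: S0 reads c0=2 → after 2×micro: 2; S1 reads c0=2 → after 3×micro: 1; S2 reads c1=0 → after 1×micro: 0 ⇒ (c0=2, c1=1, c2=0)
[Jacobi] macro 8: S0 reads c0=2 → after 2×micro: 2; S1 reads c0=2 → after 3×micro: 0; S2 reads c1=1 → after 1×micro: -1 ⇒ (c0=2, c1=0, c2=-1)
[Gauss-Seidel] macro 1: S0 reads c0=1 → after 2×micro: 0; S1 reads c0=0 → after 3×micro: 0; S2 reads c1=0 → after 1×micro: 0 ⇒ (c0=0, c1=0, c2=0)
[Gauss-Seidel] macro 2: S0 reads c0=0 → after 2×micro: 2; S1 reads c0=2 → after 3×micro: 1; S2 reads c1=1 → after 1×micro: -1 ⇒ (c0=2, c1=1, c2=-1)
[Gauss-Seidel] macro 3: S0 reads c0=2 → after 2×micro: 2; S1 reads c0=2 → after 3×micro: 0; S2 reads c1=0 → after 1×micro: 0 ⇒ (c0=2, c1=0, c2=0)
[Gauss-Seidel] macro 4: S0 reads c0=2 → after 2×micro: 2; S1 reads c0=2 → after 3×micro: 1; S2 reads c1=1 → after 1×micro: -1 ⇒ (c0=2, c1=1, c2=-1)
[Gauss-Seidel] macro 5: S0 reads c0=2 → after 2×micro: 2; S1 reads c0=2 → after 3×micro: 0; S2 reads c1=0 → after 1×micro: 0 ⇒ (c0=2, c1=0, c2=0)
[Gauss-Seidel] macro 6: S0 reads c0=2 → after 2×micro: 2; S1 reads c0=2 → after 3×micro: 1; S2 reads c1=1 → after 1×micro: -1 ⇒ (c0=2, c1=1, c2=-1)
[Gauss-Seidel] macro 7: S0 reads c0=2 → after 2×micro: 2; S1 reads c0=2 → after 3×micro: 0; S2 reads c1=0 → after 1×micro: 0 ⇒ (c0=2, c1=0, c2=0)
[Gauss-Seidel] macro 8: S0 reads c0=2 → after 2×micro: 2; S1 reads c0=2 → after 3×micro: 1; S2 reads c1=1 → after 1×micro: -1 ⇒ (c0=2, c1=1, c2=-1)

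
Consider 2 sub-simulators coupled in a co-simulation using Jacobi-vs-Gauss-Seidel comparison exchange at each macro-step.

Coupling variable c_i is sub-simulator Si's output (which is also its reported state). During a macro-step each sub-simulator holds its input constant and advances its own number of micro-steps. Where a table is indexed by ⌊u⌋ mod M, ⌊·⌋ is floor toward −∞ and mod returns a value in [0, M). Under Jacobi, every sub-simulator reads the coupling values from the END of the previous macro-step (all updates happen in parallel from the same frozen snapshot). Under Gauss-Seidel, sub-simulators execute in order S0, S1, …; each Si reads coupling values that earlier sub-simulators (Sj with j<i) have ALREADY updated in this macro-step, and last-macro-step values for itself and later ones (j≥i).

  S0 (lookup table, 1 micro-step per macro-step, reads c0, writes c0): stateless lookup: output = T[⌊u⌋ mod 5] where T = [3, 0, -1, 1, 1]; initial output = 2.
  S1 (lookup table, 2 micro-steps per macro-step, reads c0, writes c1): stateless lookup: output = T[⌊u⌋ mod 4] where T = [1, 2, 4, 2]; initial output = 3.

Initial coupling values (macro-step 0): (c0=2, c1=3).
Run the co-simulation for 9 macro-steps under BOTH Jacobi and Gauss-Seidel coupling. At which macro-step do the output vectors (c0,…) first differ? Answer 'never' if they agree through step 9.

first divergence at macro-step: 1

[Jacobi] macro 1: S0 reads c0=2 → after 1×micro: -1; S1 reads c0=2 → after 2×micro: 4 ⇒ (c0=-1, c1=4)
[Jacobi] macro 2: S0 reads c0=-1 → after 1×micro: 1; S1 reads c0=-1 → after 2×micro: 2 ⇒ (c0=1, c1=2)
[Jacobi] macro 3: S0 reads c0=1 → after 1×micro: 0; S1 reads c0=1 → after 2×micro: 2 ⇒ (c0=0, c1=2)
[Jacobi] macro 4: S0 reads c0=0 → after 1×micro: 3; S1 reads c0=0 → after 2×micro: 1 ⇒ (c0=3, c1=1)
[Jacobi] macro 5: S0 reads c0=3 → after 1×micro: 1; S1 reads c0=3 → after 2×micro: 2 ⇒ (c0=1, c1=2)
[Jacobi] macro 6: S0 reads c0=1 → after 1×micro: 0; S1 reads c0=1 → after 2×micro: 2 ⇒ (c0=0, c1=2)
[Jacobi] macro 7: S0 reads c0=0 → after 1×micro: 3; S1 reads c0=0 → after 2×micro: 1 ⇒ (c0=3, c1=1)
[Jacobi] macro 8: S0 reads c0=3 → after 1×micro: 1; S1 reads c0=3 → after 2×micro: 2 ⇒ (c0=1, c1=2)
[Jacobi] macro 9: S0 reads c0=1 → after 1×micro: 0; S1 reads c0=1 → after 2×micro: 2 ⇒ (c0=0, c1=2)
[Gauss-Seidel] macro 1: S0 reads c0=2 → after 1×micro: -1; S1 reads c0=-1 → after 2×micro: 2 ⇒ (c0=-1, c1=2)
[Gauss-Seidel] macro 2: S0 reads c0=-1 → after 1×micro: 1; S1 reads c0=1 → after 2×micro: 2 ⇒ (c0=1, c1=2)
[Gauss-Seidel] macro 3: S0 reads c0=1 → after 1×micro: 0; S1 reads c0=0 → after 2×micro: 1 ⇒ (c0=0, c1=1)
[Gauss-Seidel] macro 4: S0 reads c0=0 → after 1×micro: 3; S1 reads c0=3 → after 2×micro: 2 ⇒ (c0=3, c1=2)
[Gauss-Seidel] macro 5: S0 reads c0=3 → after 1×micro: 1; S1 reads c0=1 → after 2×micro: 2 ⇒ (c0=1, c1=2)
[Gauss-Seidel] macro 6: S0 reads c0=1 → after 1×micro: 0; S1 reads c0=0 → after 2×micro: 1 ⇒ (c0=0, c1=1)
[Gauss-Seidel] macro 7: S0 reads c0=0 → after 1×micro: 3; S1 reads c0=3 → after 2×micro: 2 ⇒ (c0=3, c1=2)
[Gauss-Seidel] macro 8: S0 reads c0=3 → after 1×micro: 1; S1 reads c0=1 → after 2×micro: 2 ⇒ (c0=1, c1=2)
[Gauss-Seidel] macro 9: S0 reads c0=1 → after 1×micro: 0; S1 reads c0=0 → after 2×micro: 1 ⇒ (c0=0, c1=1)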